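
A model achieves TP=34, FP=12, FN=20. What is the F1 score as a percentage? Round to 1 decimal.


Precision = TP / (TP + FP) = 34 / 46 = 0.7391
Recall = TP / (TP + FN) = 34 / 54 = 0.6296
F1 = 2 * P * R / (P + R)
= 2 * 0.7391 * 0.6296 / (0.7391 + 0.6296)
= 0.9308 / 1.3688
= 0.68
As percentage: 68.0%

68.0


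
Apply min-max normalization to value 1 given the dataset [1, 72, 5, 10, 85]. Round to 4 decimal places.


Min = 1, Max = 85
Range = 85 - 1 = 84
Scaled = (x - min) / (max - min)
= (1 - 1) / 84
= 0 / 84
= 0.0000

0.0000


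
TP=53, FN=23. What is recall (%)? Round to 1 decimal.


Recall = TP / (TP + FN) * 100
= 53 / (53 + 23)
= 53 / 76
= 0.6974
= 69.7%

69.7


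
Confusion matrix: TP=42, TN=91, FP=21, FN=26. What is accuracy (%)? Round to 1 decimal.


Accuracy = (TP + TN) / (TP + TN + FP + FN) * 100
= (42 + 91) / (42 + 91 + 21 + 26)
= 133 / 180
= 0.7389
= 73.9%

73.9


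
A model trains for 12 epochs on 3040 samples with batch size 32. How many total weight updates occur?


Iterations per epoch = 3040 / 32 = 95
Total updates = iterations_per_epoch * epochs
= 95 * 12
= 1140

1140


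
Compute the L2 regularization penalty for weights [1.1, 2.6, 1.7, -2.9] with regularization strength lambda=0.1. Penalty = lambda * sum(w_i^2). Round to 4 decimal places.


Squaring each weight:
1.1^2 = 1.21
2.6^2 = 6.76
1.7^2 = 2.89
(-2.9)^2 = 8.41
Sum of squares = 19.27
Penalty = 0.1 * 19.27 = 1.9270

1.9270


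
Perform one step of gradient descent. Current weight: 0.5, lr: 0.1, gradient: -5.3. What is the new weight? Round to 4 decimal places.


w_new = w_old - lr * gradient
= 0.5 - 0.1 * -5.3
= 0.5 - (-0.53)
= 1.0300

1.0300


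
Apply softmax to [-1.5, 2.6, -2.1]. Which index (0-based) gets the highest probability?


Softmax is a monotonic transformation, so it preserves the argmax.
We need to find the index of the maximum logit.
Index 0: -1.5
Index 1: 2.6
Index 2: -2.1
Maximum logit = 2.6 at index 1

1


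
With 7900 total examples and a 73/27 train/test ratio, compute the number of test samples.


Train samples = 7900 * 73% = 5767
Test samples = 7900 - 5767
= 2133

2133


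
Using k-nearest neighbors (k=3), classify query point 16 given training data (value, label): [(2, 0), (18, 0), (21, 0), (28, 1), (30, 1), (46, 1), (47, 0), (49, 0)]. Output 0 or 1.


Distances from query 16:
Point 18 (class 0): distance = 2
Point 21 (class 0): distance = 5
Point 28 (class 1): distance = 12
K=3 nearest neighbors: classes = [0, 0, 1]
Votes for class 1: 1 / 3
Majority vote => class 0

0


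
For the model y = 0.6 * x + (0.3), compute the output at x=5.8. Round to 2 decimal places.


y = 0.6 * 5.8 + (0.3)
= 3.48 + (0.3)
= 3.78

3.78


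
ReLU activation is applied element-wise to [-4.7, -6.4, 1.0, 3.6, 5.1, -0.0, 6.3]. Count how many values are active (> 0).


ReLU(x) = max(0, x) for each element:
ReLU(-4.7) = 0
ReLU(-6.4) = 0
ReLU(1.0) = 1.0
ReLU(3.6) = 3.6
ReLU(5.1) = 5.1
ReLU(-0.0) = 0
ReLU(6.3) = 6.3
Active neurons (>0): 4

4


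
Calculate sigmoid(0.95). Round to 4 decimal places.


sigmoid(z) = 1 / (1 + exp(-z))
exp(-(0.95)) = exp(-0.95) = 0.3867
1 + 0.3867 = 1.3867
1 / 1.3867 = 0.7211

0.7211


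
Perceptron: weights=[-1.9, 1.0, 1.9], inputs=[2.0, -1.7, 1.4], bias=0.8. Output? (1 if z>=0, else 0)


z = w . x + b
= -1.9*2.0 + 1.0*-1.7 + 1.9*1.4 + 0.8
= -3.8 + -1.7 + 2.66 + 0.8
= -2.84 + 0.8
= -2.04
Since z = -2.04 < 0, output = 0

0


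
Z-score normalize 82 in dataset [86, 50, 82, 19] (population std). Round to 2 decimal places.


Mean = (86 + 50 + 82 + 19) / 4 = 59.25
Variance = sum((x_i - mean)^2) / n = 734.6875
Std = sqrt(734.6875) = 27.1051
Z = (x - mean) / std
= (82 - 59.25) / 27.1051
= 22.75 / 27.1051
= 0.84

0.84


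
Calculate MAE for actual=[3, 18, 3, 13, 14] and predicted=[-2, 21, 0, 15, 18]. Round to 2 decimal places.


Absolute errors: [5, 3, 3, 2, 4]
Sum of absolute errors = 17
MAE = 17 / 5 = 3.40

3.40


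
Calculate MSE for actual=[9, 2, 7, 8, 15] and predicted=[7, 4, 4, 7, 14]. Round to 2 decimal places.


Differences: [2, -2, 3, 1, 1]
Squared errors: [4, 4, 9, 1, 1]
Sum of squared errors = 19
MSE = 19 / 5 = 3.80

3.80


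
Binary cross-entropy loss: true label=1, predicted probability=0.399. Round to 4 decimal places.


For y=1: Loss = -log(p)
= -log(0.399)
= -(-0.9188)
= 0.9188

0.9188


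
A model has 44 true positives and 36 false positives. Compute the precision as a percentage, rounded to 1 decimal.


Precision = TP / (TP + FP) * 100
= 44 / (44 + 36)
= 44 / 80
= 0.55
= 55.0%

55.0


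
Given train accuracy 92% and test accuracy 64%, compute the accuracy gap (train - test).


Gap = train_accuracy - test_accuracy
= 92 - 64
= 28%
This large gap strongly indicates overfitting.

28


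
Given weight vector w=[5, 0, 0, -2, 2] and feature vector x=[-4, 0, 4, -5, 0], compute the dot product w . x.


Element-wise products:
5 * -4 = -20
0 * 0 = 0
0 * 4 = 0
-2 * -5 = 10
2 * 0 = 0
Sum = -20 + 0 + 0 + 10 + 0
= -10

-10


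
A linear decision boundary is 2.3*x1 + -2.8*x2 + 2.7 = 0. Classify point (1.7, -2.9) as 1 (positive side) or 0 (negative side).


Compute 2.3 * 1.7 + -2.8 * -2.9 + 2.7
= 3.91 + 8.12 + 2.7
= 14.73
Since 14.73 >= 0, the point is on the positive side.

1


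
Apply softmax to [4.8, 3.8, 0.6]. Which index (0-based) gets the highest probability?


Softmax is a monotonic transformation, so it preserves the argmax.
We need to find the index of the maximum logit.
Index 0: 4.8
Index 1: 3.8
Index 2: 0.6
Maximum logit = 4.8 at index 0

0


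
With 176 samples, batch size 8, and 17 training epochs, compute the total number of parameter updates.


Iterations per epoch = 176 / 8 = 22
Total updates = iterations_per_epoch * epochs
= 22 * 17
= 374

374


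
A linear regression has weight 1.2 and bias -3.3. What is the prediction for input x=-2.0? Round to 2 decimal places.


y = 1.2 * -2.0 + (-3.3)
= -2.4 + (-3.3)
= -5.70

-5.70


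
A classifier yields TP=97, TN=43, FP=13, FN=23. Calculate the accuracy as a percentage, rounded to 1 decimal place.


Accuracy = (TP + TN) / (TP + TN + FP + FN) * 100
= (97 + 43) / (97 + 43 + 13 + 23)
= 140 / 176
= 0.7955
= 79.5%

79.5


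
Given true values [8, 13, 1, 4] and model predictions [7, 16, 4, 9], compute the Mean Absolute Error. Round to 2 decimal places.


Absolute errors: [1, 3, 3, 5]
Sum of absolute errors = 12
MAE = 12 / 4 = 3.00

3.00


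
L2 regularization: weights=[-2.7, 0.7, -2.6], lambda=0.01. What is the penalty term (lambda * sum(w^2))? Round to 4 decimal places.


Squaring each weight:
(-2.7)^2 = 7.29
0.7^2 = 0.49
(-2.6)^2 = 6.76
Sum of squares = 14.54
Penalty = 0.01 * 14.54 = 0.1454

0.1454


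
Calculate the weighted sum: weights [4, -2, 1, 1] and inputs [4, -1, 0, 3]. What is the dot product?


Element-wise products:
4 * 4 = 16
-2 * -1 = 2
1 * 0 = 0
1 * 3 = 3
Sum = 16 + 2 + 0 + 3
= 21

21


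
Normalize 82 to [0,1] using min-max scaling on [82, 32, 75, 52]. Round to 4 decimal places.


Min = 32, Max = 82
Range = 82 - 32 = 50
Scaled = (x - min) / (max - min)
= (82 - 32) / 50
= 50 / 50
= 1.0000

1.0000


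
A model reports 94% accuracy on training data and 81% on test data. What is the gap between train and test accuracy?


Gap = train_accuracy - test_accuracy
= 94 - 81
= 13%
This gap suggests the model is overfitting.

13


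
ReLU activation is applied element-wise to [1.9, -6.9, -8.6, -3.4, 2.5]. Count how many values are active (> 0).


ReLU(x) = max(0, x) for each element:
ReLU(1.9) = 1.9
ReLU(-6.9) = 0
ReLU(-8.6) = 0
ReLU(-3.4) = 0
ReLU(2.5) = 2.5
Active neurons (>0): 2

2


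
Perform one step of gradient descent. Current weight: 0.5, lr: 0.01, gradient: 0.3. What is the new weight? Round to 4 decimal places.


w_new = w_old - lr * gradient
= 0.5 - 0.01 * 0.3
= 0.5 - (0.003)
= 0.4970

0.4970


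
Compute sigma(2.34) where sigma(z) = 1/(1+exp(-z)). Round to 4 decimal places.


sigmoid(z) = 1 / (1 + exp(-z))
exp(-(2.34)) = exp(-2.34) = 0.0963
1 + 0.0963 = 1.0963
1 / 1.0963 = 0.9121

0.9121


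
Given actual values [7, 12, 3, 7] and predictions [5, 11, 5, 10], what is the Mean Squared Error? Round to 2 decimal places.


Differences: [2, 1, -2, -3]
Squared errors: [4, 1, 4, 9]
Sum of squared errors = 18
MSE = 18 / 4 = 4.50

4.50


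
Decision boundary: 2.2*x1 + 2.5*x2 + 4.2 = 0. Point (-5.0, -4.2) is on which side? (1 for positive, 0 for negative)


Compute 2.2 * -5.0 + 2.5 * -4.2 + 4.2
= -11.0 + -10.5 + 4.2
= -17.3
Since -17.3 < 0, the point is on the negative side.

0


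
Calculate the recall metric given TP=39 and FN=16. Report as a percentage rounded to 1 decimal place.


Recall = TP / (TP + FN) * 100
= 39 / (39 + 16)
= 39 / 55
= 0.7091
= 70.9%

70.9


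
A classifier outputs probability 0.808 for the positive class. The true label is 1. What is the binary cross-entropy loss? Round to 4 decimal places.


For y=1: Loss = -log(p)
= -log(0.808)
= -(-0.2132)
= 0.2132

0.2132


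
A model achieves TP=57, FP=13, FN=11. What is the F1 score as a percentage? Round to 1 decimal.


Precision = TP / (TP + FP) = 57 / 70 = 0.8143
Recall = TP / (TP + FN) = 57 / 68 = 0.8382
F1 = 2 * P * R / (P + R)
= 2 * 0.8143 * 0.8382 / (0.8143 + 0.8382)
= 1.3651 / 1.6525
= 0.8261
As percentage: 82.6%

82.6


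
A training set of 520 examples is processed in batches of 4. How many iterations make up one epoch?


Iterations per epoch = dataset_size / batch_size
= 520 / 4
= 130

130


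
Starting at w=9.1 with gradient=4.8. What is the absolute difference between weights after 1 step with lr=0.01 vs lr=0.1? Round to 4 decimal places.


With lr=0.01: w_new = 9.1 - 0.01 * 4.8 = 9.052
With lr=0.1: w_new = 9.1 - 0.1 * 4.8 = 8.62
Absolute difference = |9.052 - 8.62|
= 0.4320

0.4320


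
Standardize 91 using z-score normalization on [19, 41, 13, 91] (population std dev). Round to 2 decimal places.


Mean = (19 + 41 + 13 + 91) / 4 = 41.0
Variance = sum((x_i - mean)^2) / n = 942.0
Std = sqrt(942.0) = 30.692
Z = (x - mean) / std
= (91 - 41.0) / 30.692
= 50.0 / 30.692
= 1.63

1.63


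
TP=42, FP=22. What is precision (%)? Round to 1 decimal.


Precision = TP / (TP + FP) * 100
= 42 / (42 + 22)
= 42 / 64
= 0.6562
= 65.6%

65.6


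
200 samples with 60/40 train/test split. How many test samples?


Train samples = 200 * 60% = 120
Test samples = 200 - 120
= 80

80


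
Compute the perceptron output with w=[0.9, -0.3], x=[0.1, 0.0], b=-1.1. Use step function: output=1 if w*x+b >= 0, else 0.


z = w . x + b
= 0.9*0.1 + -0.3*0.0 + -1.1
= 0.09 + -0.0 + -1.1
= 0.09 + -1.1
= -1.01
Since z = -1.01 < 0, output = 0

0


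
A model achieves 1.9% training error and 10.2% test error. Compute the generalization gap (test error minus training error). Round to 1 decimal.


Generalization gap = test_error - train_error
= 10.2 - 1.9
= 8.3%
A moderate gap.

8.3


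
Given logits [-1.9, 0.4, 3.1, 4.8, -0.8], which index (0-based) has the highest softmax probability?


Softmax is a monotonic transformation, so it preserves the argmax.
We need to find the index of the maximum logit.
Index 0: -1.9
Index 1: 0.4
Index 2: 3.1
Index 3: 4.8
Index 4: -0.8
Maximum logit = 4.8 at index 3

3


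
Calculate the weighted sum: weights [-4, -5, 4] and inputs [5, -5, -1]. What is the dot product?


Element-wise products:
-4 * 5 = -20
-5 * -5 = 25
4 * -1 = -4
Sum = -20 + 25 + -4
= 1

1


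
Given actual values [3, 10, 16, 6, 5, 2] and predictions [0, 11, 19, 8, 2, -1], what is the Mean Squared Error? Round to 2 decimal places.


Differences: [3, -1, -3, -2, 3, 3]
Squared errors: [9, 1, 9, 4, 9, 9]
Sum of squared errors = 41
MSE = 41 / 6 = 6.83

6.83


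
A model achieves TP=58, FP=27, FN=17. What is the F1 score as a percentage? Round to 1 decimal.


Precision = TP / (TP + FP) = 58 / 85 = 0.6824
Recall = TP / (TP + FN) = 58 / 75 = 0.7733
F1 = 2 * P * R / (P + R)
= 2 * 0.6824 * 0.7733 / (0.6824 + 0.7733)
= 1.0554 / 1.4557
= 0.725
As percentage: 72.5%

72.5


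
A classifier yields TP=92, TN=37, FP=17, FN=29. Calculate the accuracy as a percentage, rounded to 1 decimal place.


Accuracy = (TP + TN) / (TP + TN + FP + FN) * 100
= (92 + 37) / (92 + 37 + 17 + 29)
= 129 / 175
= 0.7371
= 73.7%

73.7


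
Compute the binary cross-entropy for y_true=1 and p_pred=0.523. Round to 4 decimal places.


For y=1: Loss = -log(p)
= -log(0.523)
= -(-0.6482)
= 0.6482

0.6482


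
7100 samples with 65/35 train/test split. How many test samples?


Train samples = 7100 * 65% = 4615
Test samples = 7100 - 4615
= 2485

2485


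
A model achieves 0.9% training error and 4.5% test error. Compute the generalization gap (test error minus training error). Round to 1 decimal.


Generalization gap = test_error - train_error
= 4.5 - 0.9
= 3.6%
A moderate gap.

3.6


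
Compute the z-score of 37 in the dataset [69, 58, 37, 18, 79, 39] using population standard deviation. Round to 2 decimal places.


Mean = (69 + 58 + 37 + 18 + 79 + 39) / 6 = 50.0
Variance = sum((x_i - mean)^2) / n = 430.0
Std = sqrt(430.0) = 20.7364
Z = (x - mean) / std
= (37 - 50.0) / 20.7364
= -13.0 / 20.7364
= -0.63

-0.63


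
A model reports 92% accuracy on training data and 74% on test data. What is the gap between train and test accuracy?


Gap = train_accuracy - test_accuracy
= 92 - 74
= 18%
This gap suggests the model is overfitting.

18


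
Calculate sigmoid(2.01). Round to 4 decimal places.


sigmoid(z) = 1 / (1 + exp(-z))
exp(-(2.01)) = exp(-2.01) = 0.134
1 + 0.134 = 1.134
1 / 1.134 = 0.8818

0.8818


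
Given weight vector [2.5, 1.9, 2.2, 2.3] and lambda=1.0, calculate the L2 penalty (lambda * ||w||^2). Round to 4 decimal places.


Squaring each weight:
2.5^2 = 6.25
1.9^2 = 3.61
2.2^2 = 4.84
2.3^2 = 5.29
Sum of squares = 19.99
Penalty = 1.0 * 19.99 = 19.9900

19.9900


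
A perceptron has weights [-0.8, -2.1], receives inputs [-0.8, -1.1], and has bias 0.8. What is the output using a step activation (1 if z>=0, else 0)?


z = w . x + b
= -0.8*-0.8 + -2.1*-1.1 + 0.8
= 0.64 + 2.31 + 0.8
= 2.95 + 0.8
= 3.75
Since z = 3.75 >= 0, output = 1

1


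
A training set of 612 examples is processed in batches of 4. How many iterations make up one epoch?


Iterations per epoch = dataset_size / batch_size
= 612 / 4
= 153

153


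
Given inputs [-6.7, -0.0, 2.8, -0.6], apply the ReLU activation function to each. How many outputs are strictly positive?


ReLU(x) = max(0, x) for each element:
ReLU(-6.7) = 0
ReLU(-0.0) = 0
ReLU(2.8) = 2.8
ReLU(-0.6) = 0
Active neurons (>0): 1

1


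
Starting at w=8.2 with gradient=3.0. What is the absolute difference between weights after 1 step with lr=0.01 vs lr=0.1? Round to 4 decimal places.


With lr=0.01: w_new = 8.2 - 0.01 * 3.0 = 8.17
With lr=0.1: w_new = 8.2 - 0.1 * 3.0 = 7.9
Absolute difference = |8.17 - 7.9|
= 0.2700

0.2700


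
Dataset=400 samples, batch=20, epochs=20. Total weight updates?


Iterations per epoch = 400 / 20 = 20
Total updates = iterations_per_epoch * epochs
= 20 * 20
= 400

400


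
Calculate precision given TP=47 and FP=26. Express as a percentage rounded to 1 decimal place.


Precision = TP / (TP + FP) * 100
= 47 / (47 + 26)
= 47 / 73
= 0.6438
= 64.4%

64.4


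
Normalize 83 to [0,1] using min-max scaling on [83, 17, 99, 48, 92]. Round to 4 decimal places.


Min = 17, Max = 99
Range = 99 - 17 = 82
Scaled = (x - min) / (max - min)
= (83 - 17) / 82
= 66 / 82
= 0.8049

0.8049


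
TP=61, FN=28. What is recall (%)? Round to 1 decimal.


Recall = TP / (TP + FN) * 100
= 61 / (61 + 28)
= 61 / 89
= 0.6854
= 68.5%

68.5


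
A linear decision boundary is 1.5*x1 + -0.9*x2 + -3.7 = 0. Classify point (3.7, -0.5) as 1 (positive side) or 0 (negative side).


Compute 1.5 * 3.7 + -0.9 * -0.5 + -3.7
= 5.55 + 0.45 + -3.7
= 2.3
Since 2.3 >= 0, the point is on the positive side.

1


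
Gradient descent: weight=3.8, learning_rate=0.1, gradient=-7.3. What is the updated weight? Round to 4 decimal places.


w_new = w_old - lr * gradient
= 3.8 - 0.1 * -7.3
= 3.8 - (-0.73)
= 4.5300

4.5300


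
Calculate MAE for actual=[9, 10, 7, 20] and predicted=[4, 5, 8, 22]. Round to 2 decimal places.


Absolute errors: [5, 5, 1, 2]
Sum of absolute errors = 13
MAE = 13 / 4 = 3.25

3.25


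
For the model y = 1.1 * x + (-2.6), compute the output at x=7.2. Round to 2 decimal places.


y = 1.1 * 7.2 + (-2.6)
= 7.92 + (-2.6)
= 5.32

5.32


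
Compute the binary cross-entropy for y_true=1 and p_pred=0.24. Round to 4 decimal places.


For y=1: Loss = -log(p)
= -log(0.24)
= -(-1.4271)
= 1.4271

1.4271


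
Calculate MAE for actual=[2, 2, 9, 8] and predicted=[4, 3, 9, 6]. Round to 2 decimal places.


Absolute errors: [2, 1, 0, 2]
Sum of absolute errors = 5
MAE = 5 / 4 = 1.25

1.25


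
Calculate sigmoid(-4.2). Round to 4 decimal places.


sigmoid(z) = 1 / (1 + exp(-z))
exp(-(-4.2)) = exp(4.2) = 66.6863
1 + 66.6863 = 67.6863
1 / 67.6863 = 0.0148

0.0148


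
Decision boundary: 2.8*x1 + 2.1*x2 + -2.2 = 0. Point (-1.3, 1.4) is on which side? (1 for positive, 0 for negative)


Compute 2.8 * -1.3 + 2.1 * 1.4 + -2.2
= -3.64 + 2.94 + -2.2
= -2.9
Since -2.9 < 0, the point is on the negative side.

0


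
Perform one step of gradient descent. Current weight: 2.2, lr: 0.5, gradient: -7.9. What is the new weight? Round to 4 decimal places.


w_new = w_old - lr * gradient
= 2.2 - 0.5 * -7.9
= 2.2 - (-3.95)
= 6.1500

6.1500


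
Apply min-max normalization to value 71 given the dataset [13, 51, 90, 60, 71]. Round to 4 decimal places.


Min = 13, Max = 90
Range = 90 - 13 = 77
Scaled = (x - min) / (max - min)
= (71 - 13) / 77
= 58 / 77
= 0.7532

0.7532


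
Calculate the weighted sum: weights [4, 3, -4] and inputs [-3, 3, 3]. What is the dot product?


Element-wise products:
4 * -3 = -12
3 * 3 = 9
-4 * 3 = -12
Sum = -12 + 9 + -12
= -15

-15


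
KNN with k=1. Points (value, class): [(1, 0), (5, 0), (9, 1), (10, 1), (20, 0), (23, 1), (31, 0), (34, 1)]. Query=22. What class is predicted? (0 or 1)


Distances from query 22:
Point 23 (class 1): distance = 1
K=1 nearest neighbors: classes = [1]
Votes for class 1: 1 / 1
Majority vote => class 1

1


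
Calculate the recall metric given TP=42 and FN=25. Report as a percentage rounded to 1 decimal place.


Recall = TP / (TP + FN) * 100
= 42 / (42 + 25)
= 42 / 67
= 0.6269
= 62.7%

62.7


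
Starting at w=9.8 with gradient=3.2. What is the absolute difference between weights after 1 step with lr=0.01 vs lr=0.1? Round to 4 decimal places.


With lr=0.01: w_new = 9.8 - 0.01 * 3.2 = 9.768
With lr=0.1: w_new = 9.8 - 0.1 * 3.2 = 9.48
Absolute difference = |9.768 - 9.48|
= 0.2880

0.2880


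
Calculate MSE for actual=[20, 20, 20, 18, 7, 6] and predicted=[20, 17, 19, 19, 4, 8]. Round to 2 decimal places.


Differences: [0, 3, 1, -1, 3, -2]
Squared errors: [0, 9, 1, 1, 9, 4]
Sum of squared errors = 24
MSE = 24 / 6 = 4.00

4.00


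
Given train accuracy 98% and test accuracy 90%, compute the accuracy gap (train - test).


Gap = train_accuracy - test_accuracy
= 98 - 90
= 8%
This moderate gap may indicate mild overfitting.

8


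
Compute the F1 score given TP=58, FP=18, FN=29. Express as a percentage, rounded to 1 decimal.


Precision = TP / (TP + FP) = 58 / 76 = 0.7632
Recall = TP / (TP + FN) = 58 / 87 = 0.6667
F1 = 2 * P * R / (P + R)
= 2 * 0.7632 * 0.6667 / (0.7632 + 0.6667)
= 1.0175 / 1.4298
= 0.7117
As percentage: 71.2%

71.2


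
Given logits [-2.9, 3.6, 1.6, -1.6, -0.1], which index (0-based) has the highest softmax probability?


Softmax is a monotonic transformation, so it preserves the argmax.
We need to find the index of the maximum logit.
Index 0: -2.9
Index 1: 3.6
Index 2: 1.6
Index 3: -1.6
Index 4: -0.1
Maximum logit = 3.6 at index 1

1


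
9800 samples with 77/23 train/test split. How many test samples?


Train samples = 9800 * 77% = 7546
Test samples = 9800 - 7546
= 2254

2254


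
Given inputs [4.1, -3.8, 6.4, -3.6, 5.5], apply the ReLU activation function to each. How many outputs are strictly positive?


ReLU(x) = max(0, x) for each element:
ReLU(4.1) = 4.1
ReLU(-3.8) = 0
ReLU(6.4) = 6.4
ReLU(-3.6) = 0
ReLU(5.5) = 5.5
Active neurons (>0): 3

3


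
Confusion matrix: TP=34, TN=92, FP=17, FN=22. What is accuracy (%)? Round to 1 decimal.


Accuracy = (TP + TN) / (TP + TN + FP + FN) * 100
= (34 + 92) / (34 + 92 + 17 + 22)
= 126 / 165
= 0.7636
= 76.4%

76.4


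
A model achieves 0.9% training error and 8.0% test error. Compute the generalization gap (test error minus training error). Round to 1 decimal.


Generalization gap = test_error - train_error
= 8.0 - 0.9
= 7.1%
A moderate gap.

7.1


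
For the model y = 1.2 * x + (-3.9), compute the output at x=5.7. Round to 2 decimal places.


y = 1.2 * 5.7 + (-3.9)
= 6.84 + (-3.9)
= 2.94

2.94


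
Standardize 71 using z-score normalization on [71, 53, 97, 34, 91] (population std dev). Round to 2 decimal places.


Mean = (71 + 53 + 97 + 34 + 91) / 5 = 69.2
Variance = sum((x_i - mean)^2) / n = 550.56
Std = sqrt(550.56) = 23.464
Z = (x - mean) / std
= (71 - 69.2) / 23.464
= 1.8 / 23.464
= 0.08

0.08


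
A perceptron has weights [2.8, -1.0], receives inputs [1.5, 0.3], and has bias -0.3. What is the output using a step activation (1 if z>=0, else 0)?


z = w . x + b
= 2.8*1.5 + -1.0*0.3 + -0.3
= 4.2 + -0.3 + -0.3
= 3.9 + -0.3
= 3.6
Since z = 3.6 >= 0, output = 1

1


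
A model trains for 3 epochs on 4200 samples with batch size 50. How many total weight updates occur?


Iterations per epoch = 4200 / 50 = 84
Total updates = iterations_per_epoch * epochs
= 84 * 3
= 252

252


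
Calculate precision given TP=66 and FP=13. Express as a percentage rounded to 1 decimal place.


Precision = TP / (TP + FP) * 100
= 66 / (66 + 13)
= 66 / 79
= 0.8354
= 83.5%

83.5


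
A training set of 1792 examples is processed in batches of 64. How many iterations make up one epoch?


Iterations per epoch = dataset_size / batch_size
= 1792 / 64
= 28

28


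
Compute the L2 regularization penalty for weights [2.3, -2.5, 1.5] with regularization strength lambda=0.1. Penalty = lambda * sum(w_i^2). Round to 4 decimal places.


Squaring each weight:
2.3^2 = 5.29
(-2.5)^2 = 6.25
1.5^2 = 2.25
Sum of squares = 13.79
Penalty = 0.1 * 13.79 = 1.3790

1.3790


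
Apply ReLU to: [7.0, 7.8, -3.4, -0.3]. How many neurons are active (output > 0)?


ReLU(x) = max(0, x) for each element:
ReLU(7.0) = 7.0
ReLU(7.8) = 7.8
ReLU(-3.4) = 0
ReLU(-0.3) = 0
Active neurons (>0): 2

2


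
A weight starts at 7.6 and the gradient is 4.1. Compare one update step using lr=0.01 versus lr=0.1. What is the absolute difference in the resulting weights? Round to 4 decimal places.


With lr=0.01: w_new = 7.6 - 0.01 * 4.1 = 7.559
With lr=0.1: w_new = 7.6 - 0.1 * 4.1 = 7.19
Absolute difference = |7.559 - 7.19|
= 0.3690

0.3690


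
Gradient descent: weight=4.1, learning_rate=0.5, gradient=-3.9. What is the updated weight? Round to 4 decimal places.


w_new = w_old - lr * gradient
= 4.1 - 0.5 * -3.9
= 4.1 - (-1.95)
= 6.0500

6.0500


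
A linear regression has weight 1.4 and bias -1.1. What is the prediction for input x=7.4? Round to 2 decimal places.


y = 1.4 * 7.4 + (-1.1)
= 10.36 + (-1.1)
= 9.26

9.26


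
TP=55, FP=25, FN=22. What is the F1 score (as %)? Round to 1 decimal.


Precision = TP / (TP + FP) = 55 / 80 = 0.6875
Recall = TP / (TP + FN) = 55 / 77 = 0.7143
F1 = 2 * P * R / (P + R)
= 2 * 0.6875 * 0.7143 / (0.6875 + 0.7143)
= 0.9821 / 1.4018
= 0.7006
As percentage: 70.1%

70.1


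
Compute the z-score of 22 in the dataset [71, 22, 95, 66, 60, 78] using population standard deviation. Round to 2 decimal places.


Mean = (71 + 22 + 95 + 66 + 60 + 78) / 6 = 65.3333
Variance = sum((x_i - mean)^2) / n = 496.5556
Std = sqrt(496.5556) = 22.2835
Z = (x - mean) / std
= (22 - 65.3333) / 22.2835
= -43.3333 / 22.2835
= -1.94

-1.94


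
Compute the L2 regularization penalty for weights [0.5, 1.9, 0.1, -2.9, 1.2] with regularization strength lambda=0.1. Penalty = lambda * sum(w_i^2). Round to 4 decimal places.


Squaring each weight:
0.5^2 = 0.25
1.9^2 = 3.61
0.1^2 = 0.01
(-2.9)^2 = 8.41
1.2^2 = 1.44
Sum of squares = 13.72
Penalty = 0.1 * 13.72 = 1.3720

1.3720


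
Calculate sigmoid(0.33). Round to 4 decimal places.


sigmoid(z) = 1 / (1 + exp(-z))
exp(-(0.33)) = exp(-0.33) = 0.7189
1 + 0.7189 = 1.7189
1 / 1.7189 = 0.5818

0.5818


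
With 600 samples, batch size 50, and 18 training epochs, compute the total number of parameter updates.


Iterations per epoch = 600 / 50 = 12
Total updates = iterations_per_epoch * epochs
= 12 * 18
= 216

216


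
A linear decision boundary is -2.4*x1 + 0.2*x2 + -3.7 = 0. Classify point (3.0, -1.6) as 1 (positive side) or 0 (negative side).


Compute -2.4 * 3.0 + 0.2 * -1.6 + -3.7
= -7.2 + -0.32 + -3.7
= -11.22
Since -11.22 < 0, the point is on the negative side.

0


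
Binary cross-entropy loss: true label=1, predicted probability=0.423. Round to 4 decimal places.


For y=1: Loss = -log(p)
= -log(0.423)
= -(-0.8604)
= 0.8604

0.8604


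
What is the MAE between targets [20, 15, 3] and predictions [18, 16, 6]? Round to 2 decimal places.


Absolute errors: [2, 1, 3]
Sum of absolute errors = 6
MAE = 6 / 3 = 2.00

2.00


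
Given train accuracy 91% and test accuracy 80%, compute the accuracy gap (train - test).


Gap = train_accuracy - test_accuracy
= 91 - 80
= 11%
This gap suggests the model is overfitting.

11


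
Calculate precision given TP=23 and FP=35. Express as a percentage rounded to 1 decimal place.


Precision = TP / (TP + FP) * 100
= 23 / (23 + 35)
= 23 / 58
= 0.3966
= 39.7%

39.7


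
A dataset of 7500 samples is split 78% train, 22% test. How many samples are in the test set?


Train samples = 7500 * 78% = 5850
Test samples = 7500 - 5850
= 1650

1650


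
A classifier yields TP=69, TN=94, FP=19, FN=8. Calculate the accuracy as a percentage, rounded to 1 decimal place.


Accuracy = (TP + TN) / (TP + TN + FP + FN) * 100
= (69 + 94) / (69 + 94 + 19 + 8)
= 163 / 190
= 0.8579
= 85.8%

85.8


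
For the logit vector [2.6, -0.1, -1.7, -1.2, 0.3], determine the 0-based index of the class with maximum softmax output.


Softmax is a monotonic transformation, so it preserves the argmax.
We need to find the index of the maximum logit.
Index 0: 2.6
Index 1: -0.1
Index 2: -1.7
Index 3: -1.2
Index 4: 0.3
Maximum logit = 2.6 at index 0

0


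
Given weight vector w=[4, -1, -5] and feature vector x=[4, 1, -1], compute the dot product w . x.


Element-wise products:
4 * 4 = 16
-1 * 1 = -1
-5 * -1 = 5
Sum = 16 + -1 + 5
= 20

20


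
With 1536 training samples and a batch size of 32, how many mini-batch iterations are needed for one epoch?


Iterations per epoch = dataset_size / batch_size
= 1536 / 32
= 48

48


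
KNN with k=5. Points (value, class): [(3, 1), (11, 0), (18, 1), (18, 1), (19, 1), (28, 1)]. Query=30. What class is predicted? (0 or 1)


Distances from query 30:
Point 28 (class 1): distance = 2
Point 19 (class 1): distance = 11
Point 18 (class 1): distance = 12
Point 18 (class 1): distance = 12
Point 11 (class 0): distance = 19
K=5 nearest neighbors: classes = [1, 1, 1, 1, 0]
Votes for class 1: 4 / 5
Majority vote => class 1

1


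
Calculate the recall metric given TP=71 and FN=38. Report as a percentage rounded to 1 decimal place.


Recall = TP / (TP + FN) * 100
= 71 / (71 + 38)
= 71 / 109
= 0.6514
= 65.1%

65.1


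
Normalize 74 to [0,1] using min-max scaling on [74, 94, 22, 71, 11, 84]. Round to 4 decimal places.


Min = 11, Max = 94
Range = 94 - 11 = 83
Scaled = (x - min) / (max - min)
= (74 - 11) / 83
= 63 / 83
= 0.7590

0.7590


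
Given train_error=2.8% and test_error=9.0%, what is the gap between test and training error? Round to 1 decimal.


Generalization gap = test_error - train_error
= 9.0 - 2.8
= 6.2%
A moderate gap.

6.2


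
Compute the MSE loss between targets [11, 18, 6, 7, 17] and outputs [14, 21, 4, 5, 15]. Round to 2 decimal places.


Differences: [-3, -3, 2, 2, 2]
Squared errors: [9, 9, 4, 4, 4]
Sum of squared errors = 30
MSE = 30 / 5 = 6.00

6.00


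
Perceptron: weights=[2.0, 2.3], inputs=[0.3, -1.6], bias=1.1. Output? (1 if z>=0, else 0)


z = w . x + b
= 2.0*0.3 + 2.3*-1.6 + 1.1
= 0.6 + -3.68 + 1.1
= -3.08 + 1.1
= -1.98
Since z = -1.98 < 0, output = 0

0


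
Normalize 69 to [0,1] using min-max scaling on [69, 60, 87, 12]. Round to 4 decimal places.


Min = 12, Max = 87
Range = 87 - 12 = 75
Scaled = (x - min) / (max - min)
= (69 - 12) / 75
= 57 / 75
= 0.7600

0.7600


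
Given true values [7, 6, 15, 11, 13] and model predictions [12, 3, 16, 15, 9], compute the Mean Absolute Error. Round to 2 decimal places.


Absolute errors: [5, 3, 1, 4, 4]
Sum of absolute errors = 17
MAE = 17 / 5 = 3.40

3.40


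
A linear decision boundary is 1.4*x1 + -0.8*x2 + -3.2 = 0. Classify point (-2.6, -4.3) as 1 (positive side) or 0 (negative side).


Compute 1.4 * -2.6 + -0.8 * -4.3 + -3.2
= -3.64 + 3.44 + -3.2
= -3.4
Since -3.4 < 0, the point is on the negative side.

0


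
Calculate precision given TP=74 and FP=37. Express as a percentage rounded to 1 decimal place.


Precision = TP / (TP + FP) * 100
= 74 / (74 + 37)
= 74 / 111
= 0.6667
= 66.7%

66.7


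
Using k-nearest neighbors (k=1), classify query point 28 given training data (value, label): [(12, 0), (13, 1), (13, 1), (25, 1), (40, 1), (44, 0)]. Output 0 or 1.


Distances from query 28:
Point 25 (class 1): distance = 3
K=1 nearest neighbors: classes = [1]
Votes for class 1: 1 / 1
Majority vote => class 1

1


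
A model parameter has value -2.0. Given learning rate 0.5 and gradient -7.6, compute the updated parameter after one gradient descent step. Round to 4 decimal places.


w_new = w_old - lr * gradient
= -2.0 - 0.5 * -7.6
= -2.0 - (-3.8)
= 1.8000

1.8000


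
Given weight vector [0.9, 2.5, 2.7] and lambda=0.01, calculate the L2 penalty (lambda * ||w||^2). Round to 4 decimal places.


Squaring each weight:
0.9^2 = 0.81
2.5^2 = 6.25
2.7^2 = 7.29
Sum of squares = 14.35
Penalty = 0.01 * 14.35 = 0.1435

0.1435


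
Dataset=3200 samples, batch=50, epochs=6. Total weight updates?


Iterations per epoch = 3200 / 50 = 64
Total updates = iterations_per_epoch * epochs
= 64 * 6
= 384

384


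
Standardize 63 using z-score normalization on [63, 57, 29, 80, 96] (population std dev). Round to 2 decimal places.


Mean = (63 + 57 + 29 + 80 + 96) / 5 = 65.0
Variance = sum((x_i - mean)^2) / n = 510.0
Std = sqrt(510.0) = 22.5832
Z = (x - mean) / std
= (63 - 65.0) / 22.5832
= -2.0 / 22.5832
= -0.09

-0.09


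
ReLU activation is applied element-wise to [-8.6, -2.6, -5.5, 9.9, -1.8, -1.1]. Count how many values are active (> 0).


ReLU(x) = max(0, x) for each element:
ReLU(-8.6) = 0
ReLU(-2.6) = 0
ReLU(-5.5) = 0
ReLU(9.9) = 9.9
ReLU(-1.8) = 0
ReLU(-1.1) = 0
Active neurons (>0): 1

1


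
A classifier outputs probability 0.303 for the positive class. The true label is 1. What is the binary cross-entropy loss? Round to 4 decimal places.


For y=1: Loss = -log(p)
= -log(0.303)
= -(-1.194)
= 1.1940

1.1940


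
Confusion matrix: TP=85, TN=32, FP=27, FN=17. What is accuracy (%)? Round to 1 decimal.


Accuracy = (TP + TN) / (TP + TN + FP + FN) * 100
= (85 + 32) / (85 + 32 + 27 + 17)
= 117 / 161
= 0.7267
= 72.7%

72.7


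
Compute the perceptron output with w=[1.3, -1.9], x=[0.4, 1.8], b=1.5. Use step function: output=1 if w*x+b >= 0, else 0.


z = w . x + b
= 1.3*0.4 + -1.9*1.8 + 1.5
= 0.52 + -3.42 + 1.5
= -2.9 + 1.5
= -1.4
Since z = -1.4 < 0, output = 0

0


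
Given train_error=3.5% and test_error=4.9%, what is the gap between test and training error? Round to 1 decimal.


Generalization gap = test_error - train_error
= 4.9 - 3.5
= 1.4%
A small gap suggests good generalization.

1.4


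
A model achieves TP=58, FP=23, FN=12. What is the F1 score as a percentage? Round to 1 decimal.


Precision = TP / (TP + FP) = 58 / 81 = 0.716
Recall = TP / (TP + FN) = 58 / 70 = 0.8286
F1 = 2 * P * R / (P + R)
= 2 * 0.716 * 0.8286 / (0.716 + 0.8286)
= 1.1866 / 1.5446
= 0.7682
As percentage: 76.8%

76.8


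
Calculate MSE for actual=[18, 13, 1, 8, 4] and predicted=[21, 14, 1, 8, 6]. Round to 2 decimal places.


Differences: [-3, -1, 0, 0, -2]
Squared errors: [9, 1, 0, 0, 4]
Sum of squared errors = 14
MSE = 14 / 5 = 2.80

2.80


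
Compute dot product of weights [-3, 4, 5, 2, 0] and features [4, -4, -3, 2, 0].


Element-wise products:
-3 * 4 = -12
4 * -4 = -16
5 * -3 = -15
2 * 2 = 4
0 * 0 = 0
Sum = -12 + -16 + -15 + 4 + 0
= -39

-39


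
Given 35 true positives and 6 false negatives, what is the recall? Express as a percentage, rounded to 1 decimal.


Recall = TP / (TP + FN) * 100
= 35 / (35 + 6)
= 35 / 41
= 0.8537
= 85.4%

85.4


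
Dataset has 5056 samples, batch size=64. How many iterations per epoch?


Iterations per epoch = dataset_size / batch_size
= 5056 / 64
= 79

79


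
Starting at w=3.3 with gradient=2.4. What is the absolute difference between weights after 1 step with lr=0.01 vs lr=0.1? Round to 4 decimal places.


With lr=0.01: w_new = 3.3 - 0.01 * 2.4 = 3.276
With lr=0.1: w_new = 3.3 - 0.1 * 2.4 = 3.06
Absolute difference = |3.276 - 3.06|
= 0.2160

0.2160


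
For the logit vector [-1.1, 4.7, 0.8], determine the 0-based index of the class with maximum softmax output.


Softmax is a monotonic transformation, so it preserves the argmax.
We need to find the index of the maximum logit.
Index 0: -1.1
Index 1: 4.7
Index 2: 0.8
Maximum logit = 4.7 at index 1

1


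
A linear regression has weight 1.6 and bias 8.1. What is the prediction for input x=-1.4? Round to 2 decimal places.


y = 1.6 * -1.4 + (8.1)
= -2.24 + (8.1)
= 5.86

5.86


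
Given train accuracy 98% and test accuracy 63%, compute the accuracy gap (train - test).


Gap = train_accuracy - test_accuracy
= 98 - 63
= 35%
This large gap strongly indicates overfitting.

35


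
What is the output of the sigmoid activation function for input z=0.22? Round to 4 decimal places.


sigmoid(z) = 1 / (1 + exp(-z))
exp(-(0.22)) = exp(-0.22) = 0.8025
1 + 0.8025 = 1.8025
1 / 1.8025 = 0.5548

0.5548


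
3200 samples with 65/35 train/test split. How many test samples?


Train samples = 3200 * 65% = 2080
Test samples = 3200 - 2080
= 1120

1120


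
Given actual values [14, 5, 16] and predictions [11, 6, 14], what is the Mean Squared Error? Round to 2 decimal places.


Differences: [3, -1, 2]
Squared errors: [9, 1, 4]
Sum of squared errors = 14
MSE = 14 / 3 = 4.67

4.67


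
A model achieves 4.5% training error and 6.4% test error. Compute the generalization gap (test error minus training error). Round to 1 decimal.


Generalization gap = test_error - train_error
= 6.4 - 4.5
= 1.9%
A small gap suggests good generalization.

1.9


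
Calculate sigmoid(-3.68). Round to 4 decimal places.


sigmoid(z) = 1 / (1 + exp(-z))
exp(-(-3.68)) = exp(3.68) = 39.6464
1 + 39.6464 = 40.6464
1 / 40.6464 = 0.0246

0.0246


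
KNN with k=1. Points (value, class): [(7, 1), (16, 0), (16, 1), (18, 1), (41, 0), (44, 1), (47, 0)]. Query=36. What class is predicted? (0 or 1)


Distances from query 36:
Point 41 (class 0): distance = 5
K=1 nearest neighbors: classes = [0]
Votes for class 1: 0 / 1
Majority vote => class 0

0


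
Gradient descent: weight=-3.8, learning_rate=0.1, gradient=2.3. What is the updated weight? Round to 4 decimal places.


w_new = w_old - lr * gradient
= -3.8 - 0.1 * 2.3
= -3.8 - (0.23)
= -4.0300

-4.0300


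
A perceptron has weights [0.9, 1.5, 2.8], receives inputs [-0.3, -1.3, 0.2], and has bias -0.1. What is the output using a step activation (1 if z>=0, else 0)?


z = w . x + b
= 0.9*-0.3 + 1.5*-1.3 + 2.8*0.2 + -0.1
= -0.27 + -1.95 + 0.56 + -0.1
= -1.66 + -0.1
= -1.76
Since z = -1.76 < 0, output = 0

0


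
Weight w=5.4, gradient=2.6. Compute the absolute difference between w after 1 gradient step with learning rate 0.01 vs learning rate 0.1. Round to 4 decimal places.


With lr=0.01: w_new = 5.4 - 0.01 * 2.6 = 5.374
With lr=0.1: w_new = 5.4 - 0.1 * 2.6 = 5.14
Absolute difference = |5.374 - 5.14|
= 0.2340

0.2340


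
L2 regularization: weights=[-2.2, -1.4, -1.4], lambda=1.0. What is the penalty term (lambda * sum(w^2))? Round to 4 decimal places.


Squaring each weight:
(-2.2)^2 = 4.84
(-1.4)^2 = 1.96
(-1.4)^2 = 1.96
Sum of squares = 8.76
Penalty = 1.0 * 8.76 = 8.7600

8.7600


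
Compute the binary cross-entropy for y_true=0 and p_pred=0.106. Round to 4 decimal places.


For y=0: Loss = -log(1-p)
= -log(1 - 0.106)
= -log(0.894)
= -(-0.112)
= 0.1120

0.1120


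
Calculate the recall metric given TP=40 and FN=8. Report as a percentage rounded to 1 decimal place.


Recall = TP / (TP + FN) * 100
= 40 / (40 + 8)
= 40 / 48
= 0.8333
= 83.3%

83.3


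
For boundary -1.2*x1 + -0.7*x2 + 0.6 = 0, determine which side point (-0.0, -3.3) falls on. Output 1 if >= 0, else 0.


Compute -1.2 * -0.0 + -0.7 * -3.3 + 0.6
= 0.0 + 2.31 + 0.6
= 2.91
Since 2.91 >= 0, the point is on the positive side.

1


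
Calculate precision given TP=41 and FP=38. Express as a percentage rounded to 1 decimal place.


Precision = TP / (TP + FP) * 100
= 41 / (41 + 38)
= 41 / 79
= 0.519
= 51.9%

51.9


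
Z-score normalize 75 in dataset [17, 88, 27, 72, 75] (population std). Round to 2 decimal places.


Mean = (17 + 88 + 27 + 72 + 75) / 5 = 55.8
Variance = sum((x_i - mean)^2) / n = 800.56
Std = sqrt(800.56) = 28.2942
Z = (x - mean) / std
= (75 - 55.8) / 28.2942
= 19.2 / 28.2942
= 0.68

0.68


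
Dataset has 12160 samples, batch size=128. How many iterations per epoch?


Iterations per epoch = dataset_size / batch_size
= 12160 / 128
= 95

95


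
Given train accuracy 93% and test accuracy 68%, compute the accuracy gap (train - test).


Gap = train_accuracy - test_accuracy
= 93 - 68
= 25%
This large gap strongly indicates overfitting.

25


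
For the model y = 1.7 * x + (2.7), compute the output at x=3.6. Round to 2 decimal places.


y = 1.7 * 3.6 + (2.7)
= 6.12 + (2.7)
= 8.82

8.82


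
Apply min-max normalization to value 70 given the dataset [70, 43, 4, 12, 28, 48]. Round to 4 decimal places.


Min = 4, Max = 70
Range = 70 - 4 = 66
Scaled = (x - min) / (max - min)
= (70 - 4) / 66
= 66 / 66
= 1.0000

1.0000


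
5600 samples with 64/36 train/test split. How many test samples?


Train samples = 5600 * 64% = 3584
Test samples = 5600 - 3584
= 2016

2016


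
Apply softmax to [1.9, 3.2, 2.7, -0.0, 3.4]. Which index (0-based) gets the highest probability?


Softmax is a monotonic transformation, so it preserves the argmax.
We need to find the index of the maximum logit.
Index 0: 1.9
Index 1: 3.2
Index 2: 2.7
Index 3: -0.0
Index 4: 3.4
Maximum logit = 3.4 at index 4

4


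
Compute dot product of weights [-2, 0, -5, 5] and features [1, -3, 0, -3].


Element-wise products:
-2 * 1 = -2
0 * -3 = 0
-5 * 0 = 0
5 * -3 = -15
Sum = -2 + 0 + 0 + -15
= -17

-17


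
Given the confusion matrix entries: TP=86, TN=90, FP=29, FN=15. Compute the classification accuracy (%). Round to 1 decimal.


Accuracy = (TP + TN) / (TP + TN + FP + FN) * 100
= (86 + 90) / (86 + 90 + 29 + 15)
= 176 / 220
= 0.8
= 80.0%

80.0


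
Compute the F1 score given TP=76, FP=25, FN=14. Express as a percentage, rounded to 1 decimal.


Precision = TP / (TP + FP) = 76 / 101 = 0.7525
Recall = TP / (TP + FN) = 76 / 90 = 0.8444
F1 = 2 * P * R / (P + R)
= 2 * 0.7525 * 0.8444 / (0.7525 + 0.8444)
= 1.2708 / 1.5969
= 0.7958
As percentage: 79.6%

79.6


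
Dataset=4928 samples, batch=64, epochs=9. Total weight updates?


Iterations per epoch = 4928 / 64 = 77
Total updates = iterations_per_epoch * epochs
= 77 * 9
= 693

693
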